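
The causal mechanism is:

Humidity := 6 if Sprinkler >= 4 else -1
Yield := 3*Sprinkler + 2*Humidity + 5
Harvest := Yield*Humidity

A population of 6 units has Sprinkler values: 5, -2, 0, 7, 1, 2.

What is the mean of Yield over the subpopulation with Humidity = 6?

E[Yield|Humidity=6] averages over only the 2 units with Humidity=6 (Sprinkler = 5, 7): Yield = 32, 38, mean 35.

35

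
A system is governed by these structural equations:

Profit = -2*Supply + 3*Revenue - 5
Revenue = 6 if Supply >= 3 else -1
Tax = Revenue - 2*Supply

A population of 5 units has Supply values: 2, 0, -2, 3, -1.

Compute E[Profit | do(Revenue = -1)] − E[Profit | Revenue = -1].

do(Revenue=-1) breaks Revenue's dependence on Supply. With Revenue=-1 fixed, Profit across the units is -12, -8, -4, -14, -6, mean -8.8.
Observing Revenue=-1 restricts to units where Revenue's equation naturally yields -1: Supply ∈ {2, 0, -2, -1}. In that subpopulation Profit = -12, -8, -4, -6, mean -7.5.
Difference = -8.8 − (-7.5) = -1.3.

-1.3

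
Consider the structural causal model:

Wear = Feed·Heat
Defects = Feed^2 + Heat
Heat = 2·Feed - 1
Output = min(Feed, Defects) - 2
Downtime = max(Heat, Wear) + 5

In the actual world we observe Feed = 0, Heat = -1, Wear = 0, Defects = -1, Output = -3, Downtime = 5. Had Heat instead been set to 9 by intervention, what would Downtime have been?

Under do(Heat=9), the mechanism Heat = 2·Feed - 1 is discarded; Heat is fixed at 9.
Wear = Feed·Heat  [with Feed=0, Heat=9]  = 0
Downtime = max(Heat, Wear) + 5  [with Heat=9, Wear=0]  = 14

14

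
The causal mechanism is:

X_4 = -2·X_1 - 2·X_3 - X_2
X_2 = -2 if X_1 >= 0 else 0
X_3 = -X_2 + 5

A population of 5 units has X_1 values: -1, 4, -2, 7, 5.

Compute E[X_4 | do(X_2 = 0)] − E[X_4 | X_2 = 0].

-8.2

Under do(X_2=0), X_2's equation is replaced by X_2=0 for every unit. Per-unit X_4: -8, -18, -6, -24, -20. Mean = -15.2.
Conditioning on X_2=0 selects the 2 unit(s) with X_1 ∈ {-1, -2}. Their X_4 values: -8, -6. Mean = -7.
Difference = -15.2 − (-7) = -8.2.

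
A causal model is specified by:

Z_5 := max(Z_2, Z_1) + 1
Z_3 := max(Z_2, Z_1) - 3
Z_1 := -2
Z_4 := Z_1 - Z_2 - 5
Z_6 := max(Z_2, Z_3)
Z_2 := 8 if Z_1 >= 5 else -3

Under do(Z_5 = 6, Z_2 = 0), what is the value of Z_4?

Setting Z_5 = 6, Z_2 = 0 by intervention discards those variables' equations.
Z_4 = Z_1 - Z_2 - 5  [with Z_1=-2, Z_2=0]  = -7

-7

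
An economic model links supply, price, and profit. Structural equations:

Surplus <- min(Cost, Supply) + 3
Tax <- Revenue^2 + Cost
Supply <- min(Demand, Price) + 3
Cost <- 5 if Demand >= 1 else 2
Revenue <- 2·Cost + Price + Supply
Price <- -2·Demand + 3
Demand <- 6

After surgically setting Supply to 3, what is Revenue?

do(Supply=3) replaces the equation Supply <- min(Demand, Price) + 3 with the constant Supply = 3.
Price = -2·Demand + 3  [with Demand=6]  = -9
Cost = 5 if Demand >= 1 else 2  [with Demand=6]  = 5
Revenue = 2·Cost + Price + Supply  [with Cost=5, Price=-9, Supply=3]  = 4

4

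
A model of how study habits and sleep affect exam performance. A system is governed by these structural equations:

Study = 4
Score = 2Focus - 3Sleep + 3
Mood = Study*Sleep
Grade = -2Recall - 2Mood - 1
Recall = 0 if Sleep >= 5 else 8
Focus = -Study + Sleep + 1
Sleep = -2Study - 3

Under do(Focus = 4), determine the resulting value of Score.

The intervention breaks the incoming arrows to Focus: Focus = -Study + Sleep + 1 no longer applies, and Focus = 4.
Sleep = -2Study - 3  [with Study=4]  = -11
Score = 2Focus - 3Sleep + 3  [with Focus=4, Sleep=-11]  = 44

44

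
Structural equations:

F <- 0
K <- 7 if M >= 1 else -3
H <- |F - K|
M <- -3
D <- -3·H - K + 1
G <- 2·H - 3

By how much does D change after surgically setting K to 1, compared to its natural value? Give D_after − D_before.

2

The intervention breaks the incoming arrows to K: K <- 7 if M >= 1 else -3 no longer applies, and K = 1.
H = |F - K|  [with F=0, K=1]  = 1
D = -3·H - K + 1  [with H=1, K=1]  = -3
Without intervention: K = 7 if M >= 1 else -3  [with M=-3]  = -3; H = |F - K|  [with F=0, K=-3]  = 3; D = -3·H - K + 1  [with H=3, K=-3]  = -5.
Change = -3 − (-5) = 2.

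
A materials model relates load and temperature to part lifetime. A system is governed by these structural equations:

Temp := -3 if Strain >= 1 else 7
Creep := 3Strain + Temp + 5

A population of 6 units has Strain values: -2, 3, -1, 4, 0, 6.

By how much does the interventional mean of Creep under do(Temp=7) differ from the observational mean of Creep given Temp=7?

8

The intervention sets Temp=7 in all 6 units regardless of Strain. Recomputing Creep per unit gives 6, 21, 9, 24, 12, 30; average 17.
Observing Temp=7 restricts to units where Temp's equation naturally yields 7: Strain ∈ {-2, -1, 0}. In that subpopulation Creep = 6, 9, 12, mean 9.
Difference = 17 − 9 = 8.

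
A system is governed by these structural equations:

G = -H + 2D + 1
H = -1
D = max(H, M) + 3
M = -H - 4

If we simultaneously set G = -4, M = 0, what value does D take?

Setting G = -4, M = 0 by intervention discards those variables' equations.
D = max(H, M) + 3  [with H=-1, M=0]  = 3

3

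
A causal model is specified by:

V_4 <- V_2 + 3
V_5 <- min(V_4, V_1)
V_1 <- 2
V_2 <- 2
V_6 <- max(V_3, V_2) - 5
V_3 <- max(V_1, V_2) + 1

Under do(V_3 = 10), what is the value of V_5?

2

do(V_3=10) replaces the equation V_3 <- max(V_1, V_2) + 1 with the constant V_3 = 10.
V_5 is not downstream of the intervention, so its value is determined by the original equations.
V_4 = V_2 + 3  [with V_2=2]  = 5
V_5 = min(V_4, V_1)  [with V_4=5, V_1=2]  = 2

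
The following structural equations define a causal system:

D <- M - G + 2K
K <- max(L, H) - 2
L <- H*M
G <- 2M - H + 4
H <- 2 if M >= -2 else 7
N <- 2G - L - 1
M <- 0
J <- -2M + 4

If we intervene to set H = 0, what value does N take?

do(H=0) replaces the equation H <- 2 if M >= -2 else 7 with the constant H = 0.
G = 2M - H + 4  [with M=0, H=0]  = 4
L = H*M  [with H=0, M=0]  = 0
N = 2G - L - 1  [with G=4, L=0]  = 7

7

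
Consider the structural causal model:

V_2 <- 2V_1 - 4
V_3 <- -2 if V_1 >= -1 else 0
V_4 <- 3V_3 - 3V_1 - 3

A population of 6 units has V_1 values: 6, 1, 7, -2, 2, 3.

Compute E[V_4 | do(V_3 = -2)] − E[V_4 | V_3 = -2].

Under do(V_3=-2), V_3's equation is replaced by V_3=-2 for every unit. Per-unit V_4: -27, -12, -30, -3, -15, -18. Mean = -17.5.
E[V_4|V_3=-2] averages over only the 5 units with V_3=-2 (V_1 = 6, 1, 7, 2, 3): V_4 = -27, -12, -30, -15, -18, mean -20.4.
Difference = -17.5 − (-20.4) = 2.9.

2.9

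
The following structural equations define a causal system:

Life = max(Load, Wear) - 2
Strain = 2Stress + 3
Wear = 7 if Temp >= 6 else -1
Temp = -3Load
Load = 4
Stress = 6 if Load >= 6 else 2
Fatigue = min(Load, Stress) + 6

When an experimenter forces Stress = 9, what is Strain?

21

The intervention breaks the incoming arrows to Stress: Stress = 6 if Load >= 6 else 2 no longer applies, and Stress = 9.
Strain = 2Stress + 3  [with Stress=9]  = 21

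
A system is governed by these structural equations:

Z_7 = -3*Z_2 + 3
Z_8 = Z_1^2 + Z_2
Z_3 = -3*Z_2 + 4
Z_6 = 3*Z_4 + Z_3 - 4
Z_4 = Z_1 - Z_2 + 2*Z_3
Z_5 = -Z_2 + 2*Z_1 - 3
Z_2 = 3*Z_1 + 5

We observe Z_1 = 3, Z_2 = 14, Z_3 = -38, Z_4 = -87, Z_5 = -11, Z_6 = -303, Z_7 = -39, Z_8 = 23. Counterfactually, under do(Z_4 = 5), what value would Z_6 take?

Under do(Z_4=5), the mechanism Z_4 = Z_1 - Z_2 + 2*Z_3 is discarded; Z_4 is fixed at 5.
Z_2 = 3*Z_1 + 5  [with Z_1=3]  = 14
Z_3 = -3*Z_2 + 4  [with Z_2=14]  = -38
Z_6 = 3*Z_4 + Z_3 - 4  [with Z_4=5, Z_3=-38]  = -27

-27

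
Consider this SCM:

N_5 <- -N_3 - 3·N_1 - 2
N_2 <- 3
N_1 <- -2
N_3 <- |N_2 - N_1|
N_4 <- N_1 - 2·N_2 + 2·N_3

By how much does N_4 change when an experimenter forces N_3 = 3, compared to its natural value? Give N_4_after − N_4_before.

-4

The intervention breaks the incoming arrows to N_3: N_3 <- |N_2 - N_1| no longer applies, and N_3 = 3.
N_4 = N_1 - 2·N_2 + 2·N_3  [with N_1=-2, N_2=3, N_3=3]  = -2
Without intervention: N_3 = |N_2 - N_1|  [with N_2=3, N_1=-2]  = 5; N_4 = N_1 - 2·N_2 + 2·N_3  [with N_1=-2, N_2=3, N_3=5]  = 2.
Change = -2 − 2 = -4.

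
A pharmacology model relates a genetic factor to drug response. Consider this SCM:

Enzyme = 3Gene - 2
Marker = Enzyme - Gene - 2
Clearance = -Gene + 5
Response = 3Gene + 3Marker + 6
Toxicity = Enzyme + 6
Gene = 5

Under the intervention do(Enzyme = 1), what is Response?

Under do(Enzyme=1), the mechanism Enzyme = 3Gene - 2 is discarded; Enzyme is fixed at 1.
Marker = Enzyme - Gene - 2  [with Enzyme=1, Gene=5]  = -6
Response = 3Gene + 3Marker + 6  [with Gene=5, Marker=-6]  = 3

3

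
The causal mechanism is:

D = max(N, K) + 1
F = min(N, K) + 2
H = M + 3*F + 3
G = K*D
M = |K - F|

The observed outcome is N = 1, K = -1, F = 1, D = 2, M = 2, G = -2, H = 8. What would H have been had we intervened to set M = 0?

6

Under do(M=0), the mechanism M = |K - F| is discarded; M is fixed at 0.
F = min(N, K) + 2  [with N=1, K=-1]  = 1
H = M + 3*F + 3  [with M=0, F=1]  = 6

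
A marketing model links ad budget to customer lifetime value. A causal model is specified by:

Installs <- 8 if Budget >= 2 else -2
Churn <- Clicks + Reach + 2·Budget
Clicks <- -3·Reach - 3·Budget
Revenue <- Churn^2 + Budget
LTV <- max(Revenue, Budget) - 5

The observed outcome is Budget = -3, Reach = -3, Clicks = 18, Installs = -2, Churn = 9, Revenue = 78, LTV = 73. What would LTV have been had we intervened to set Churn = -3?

1

Under do(Churn=-3), the mechanism Churn <- Clicks + Reach + 2·Budget is discarded; Churn is fixed at -3.
Revenue = Churn^2 + Budget  [with Churn=-3, Budget=-3]  = 6
LTV = max(Revenue, Budget) - 5  [with Revenue=6, Budget=-3]  = 1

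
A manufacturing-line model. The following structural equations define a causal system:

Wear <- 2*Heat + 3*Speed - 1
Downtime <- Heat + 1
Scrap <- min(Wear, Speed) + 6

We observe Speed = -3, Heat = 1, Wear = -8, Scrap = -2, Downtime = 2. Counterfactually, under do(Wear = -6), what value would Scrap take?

0

The intervention breaks the incoming arrows to Wear: Wear <- 2*Heat + 3*Speed - 1 no longer applies, and Wear = -6.
Scrap = min(Wear, Speed) + 6  [with Wear=-6, Speed=-3]  = 0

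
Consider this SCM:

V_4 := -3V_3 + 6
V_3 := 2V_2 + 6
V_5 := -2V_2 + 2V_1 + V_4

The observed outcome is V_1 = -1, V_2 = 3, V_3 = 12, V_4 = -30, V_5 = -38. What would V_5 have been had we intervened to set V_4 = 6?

-2

Intervening sets V_4 = 6 and removes its equation (V_4 := -3V_3 + 6).
V_5 = -2V_2 + 2V_1 + V_4  [with V_2=3, V_1=-1, V_4=6]  = -2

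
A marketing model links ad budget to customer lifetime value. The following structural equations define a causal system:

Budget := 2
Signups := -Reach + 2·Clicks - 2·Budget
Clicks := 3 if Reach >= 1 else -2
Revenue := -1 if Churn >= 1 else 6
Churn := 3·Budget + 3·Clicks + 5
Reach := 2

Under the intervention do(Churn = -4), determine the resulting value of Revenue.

The intervention breaks the incoming arrows to Churn: Churn := 3·Budget + 3·Clicks + 5 no longer applies, and Churn = -4.
Revenue = -1 if Churn >= 1 else 6  [with Churn=-4]  = 6

6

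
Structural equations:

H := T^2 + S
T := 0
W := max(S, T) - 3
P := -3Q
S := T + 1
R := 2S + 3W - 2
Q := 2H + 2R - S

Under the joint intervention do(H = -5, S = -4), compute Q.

The joint intervention fixes H = -5, S = -4, removing each variable's own equation.
W = max(S, T) - 3  [with S=-4, T=0]  = -3
R = 2S + 3W - 2  [with S=-4, W=-3]  = -19
Q = 2H + 2R - S  [with H=-5, R=-19, S=-4]  = -44

-44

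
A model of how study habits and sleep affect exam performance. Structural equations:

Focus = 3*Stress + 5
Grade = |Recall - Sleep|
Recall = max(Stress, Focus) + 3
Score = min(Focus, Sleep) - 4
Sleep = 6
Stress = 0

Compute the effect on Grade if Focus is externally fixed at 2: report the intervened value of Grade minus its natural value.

The intervention breaks the incoming arrows to Focus: Focus = 3*Stress + 5 no longer applies, and Focus = 2.
Recall = max(Stress, Focus) + 3  [with Stress=0, Focus=2]  = 5
Grade = |Recall - Sleep|  [with Recall=5, Sleep=6]  = 1
Without intervention: Focus = 3*Stress + 5  [with Stress=0]  = 5; Recall = max(Stress, Focus) + 3  [with Stress=0, Focus=5]  = 8; Grade = |Recall - Sleep|  [with Recall=8, Sleep=6]  = 2.
Change = 1 − 2 = -1.

-1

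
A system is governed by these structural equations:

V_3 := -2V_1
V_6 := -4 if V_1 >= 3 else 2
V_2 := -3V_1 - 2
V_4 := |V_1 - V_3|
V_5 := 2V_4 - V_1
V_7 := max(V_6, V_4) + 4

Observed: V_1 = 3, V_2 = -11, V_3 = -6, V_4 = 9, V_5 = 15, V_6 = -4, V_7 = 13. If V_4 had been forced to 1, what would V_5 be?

Intervening sets V_4 = 1 and removes its equation (V_4 := |V_1 - V_3|).
V_5 = 2V_4 - V_1  [with V_4=1, V_1=3]  = -1

-1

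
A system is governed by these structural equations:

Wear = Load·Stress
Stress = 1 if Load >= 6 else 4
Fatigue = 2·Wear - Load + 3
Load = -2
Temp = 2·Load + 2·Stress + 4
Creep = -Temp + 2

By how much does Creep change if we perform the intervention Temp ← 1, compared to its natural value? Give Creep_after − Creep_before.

The intervention breaks the incoming arrows to Temp: Temp = 2·Load + 2·Stress + 4 no longer applies, and Temp = 1.
Creep = -Temp + 2  [with Temp=1]  = 1
Without intervention: Stress = 1 if Load >= 6 else 4  [with Load=-2]  = 4; Temp = 2·Load + 2·Stress + 4  [with Load=-2, Stress=4]  = 8; Creep = -Temp + 2  [with Temp=8]  = -6.
Change = 1 − (-6) = 7.

7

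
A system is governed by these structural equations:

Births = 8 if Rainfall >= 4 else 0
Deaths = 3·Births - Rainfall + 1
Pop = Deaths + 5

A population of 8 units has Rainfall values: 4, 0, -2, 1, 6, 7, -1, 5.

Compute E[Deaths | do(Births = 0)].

Under do(Births=0), Births's equation is replaced by Births=0 for every unit. Per-unit Deaths: -3, 1, 3, 0, -5, -6, 2, -4. Mean = -1.5.

-1.5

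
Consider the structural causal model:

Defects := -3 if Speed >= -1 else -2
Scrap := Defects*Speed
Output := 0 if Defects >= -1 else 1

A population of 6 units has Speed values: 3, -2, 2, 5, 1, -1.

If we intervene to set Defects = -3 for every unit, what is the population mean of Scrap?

Every unit gets Defects=-3 under the intervention. Scrap values become -9, 6, -6, -15, -3, 3; E[Scrap|do(Defects=-3)] = -4.

-4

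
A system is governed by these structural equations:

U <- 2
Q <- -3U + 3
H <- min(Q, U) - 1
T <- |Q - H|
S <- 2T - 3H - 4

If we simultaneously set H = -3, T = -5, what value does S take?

Setting H = -3, T = -5 by intervention discards those variables' equations.
S = 2T - 3H - 4  [with T=-5, H=-3]  = -5

-5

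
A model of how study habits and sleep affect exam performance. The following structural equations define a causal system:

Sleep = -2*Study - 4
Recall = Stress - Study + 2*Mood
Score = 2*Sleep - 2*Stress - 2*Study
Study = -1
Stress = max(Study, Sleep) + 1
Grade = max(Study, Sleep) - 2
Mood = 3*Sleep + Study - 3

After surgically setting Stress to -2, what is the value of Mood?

-10

do(Stress=-2) replaces the equation Stress = max(Study, Sleep) + 1 with the constant Stress = -2.
Mood is not downstream of the intervention, so its value is determined by the original equations.
Sleep = -2*Study - 4  [with Study=-1]  = -2
Mood = 3*Sleep + Study - 3  [with Sleep=-2, Study=-1]  = -10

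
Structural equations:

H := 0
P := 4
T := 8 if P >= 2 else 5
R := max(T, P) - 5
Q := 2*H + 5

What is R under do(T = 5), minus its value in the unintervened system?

-3

The intervention breaks the incoming arrows to T: T := 8 if P >= 2 else 5 no longer applies, and T = 5.
R = max(T, P) - 5  [with T=5, P=4]  = 0
Without intervention: T = 8 if P >= 2 else 5  [with P=4]  = 8; R = max(T, P) - 5  [with T=8, P=4]  = 3.
Change = 0 − 3 = -3.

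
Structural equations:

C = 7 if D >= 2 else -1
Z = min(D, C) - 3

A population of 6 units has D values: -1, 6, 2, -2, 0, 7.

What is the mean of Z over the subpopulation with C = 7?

Observing C=7 restricts to units where C's equation naturally yields 7: D ∈ {6, 2, 7}. In that subpopulation Z = 3, -1, 4, mean 2.

2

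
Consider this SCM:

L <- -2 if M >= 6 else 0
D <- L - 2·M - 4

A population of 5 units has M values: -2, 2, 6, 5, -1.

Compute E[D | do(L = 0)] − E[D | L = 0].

-2

Under do(L=0), L's equation is replaced by L=0 for every unit. Per-unit D: 0, -8, -16, -14, -2. Mean = -8.
E[D|L=0] averages over only the 4 units with L=0 (M = -2, 2, 5, -1): D = 0, -8, -14, -2, mean -6.
Difference = -8 − (-6) = -2.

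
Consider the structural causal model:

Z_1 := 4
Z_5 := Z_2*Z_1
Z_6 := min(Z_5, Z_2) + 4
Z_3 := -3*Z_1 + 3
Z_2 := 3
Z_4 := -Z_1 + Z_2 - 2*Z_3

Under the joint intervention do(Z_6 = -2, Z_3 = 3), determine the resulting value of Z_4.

-7

Under do(Z_6 = -2, Z_3 = 3), each intervened variable's structural equation is replaced by its fixed value.
Z_4 = -Z_1 + Z_2 - 2*Z_3  [with Z_1=4, Z_2=3, Z_3=3]  = -7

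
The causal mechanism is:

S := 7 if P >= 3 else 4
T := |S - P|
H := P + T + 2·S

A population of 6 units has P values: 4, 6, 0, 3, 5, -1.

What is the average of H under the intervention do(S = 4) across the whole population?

do(S=4) breaks S's dependence on P. With S=4 fixed, H across the units is 12, 16, 12, 12, 14, 12, mean 13.

13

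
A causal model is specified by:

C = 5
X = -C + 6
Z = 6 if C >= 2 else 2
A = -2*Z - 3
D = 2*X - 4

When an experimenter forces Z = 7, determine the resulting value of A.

The intervention breaks the incoming arrows to Z: Z = 6 if C >= 2 else 2 no longer applies, and Z = 7.
A = -2*Z - 3  [with Z=7]  = -17

-17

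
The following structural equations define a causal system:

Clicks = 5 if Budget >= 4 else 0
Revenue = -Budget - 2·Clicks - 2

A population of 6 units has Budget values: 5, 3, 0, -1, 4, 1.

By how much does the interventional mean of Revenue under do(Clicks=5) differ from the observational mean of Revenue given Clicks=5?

2.5

The intervention sets Clicks=5 in all 6 units regardless of Budget. Recomputing Revenue per unit gives -17, -15, -12, -11, -16, -13; average -14.
Observing Clicks=5 restricts to units where Clicks's equation naturally yields 5: Budget ∈ {5, 4}. In that subpopulation Revenue = -17, -16, mean -16.5.
Difference = -14 − (-16.5) = 2.5.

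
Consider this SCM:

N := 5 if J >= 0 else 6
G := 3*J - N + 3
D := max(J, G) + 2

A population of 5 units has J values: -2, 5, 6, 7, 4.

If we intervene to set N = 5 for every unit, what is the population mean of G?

10

Every unit gets N=5 under the intervention. G values become -8, 13, 16, 19, 10; E[G|do(N=5)] = 10.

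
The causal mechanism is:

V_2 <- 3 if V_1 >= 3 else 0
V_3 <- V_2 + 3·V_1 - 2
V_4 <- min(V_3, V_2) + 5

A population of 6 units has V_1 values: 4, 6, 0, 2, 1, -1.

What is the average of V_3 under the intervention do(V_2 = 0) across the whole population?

Under do(V_2=0), V_2's equation is replaced by V_2=0 for every unit. Per-unit V_3: 10, 16, -2, 4, 1, -5. Mean = 4.

4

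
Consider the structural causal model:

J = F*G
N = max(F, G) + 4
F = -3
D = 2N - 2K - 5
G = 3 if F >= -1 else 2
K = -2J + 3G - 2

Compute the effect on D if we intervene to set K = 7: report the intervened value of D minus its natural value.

18

Under do(K=7), the mechanism K = -2J + 3G - 2 is discarded; K is fixed at 7.
G = 3 if F >= -1 else 2  [with F=-3]  = 2
N = max(F, G) + 4  [with F=-3, G=2]  = 6
D = 2N - 2K - 5  [with N=6, K=7]  = -7
Without intervention: G = 3 if F >= -1 else 2  [with F=-3]  = 2; J = F*G  [with F=-3, G=2]  = -6; K = -2J + 3G - 2  [with J=-6, G=2]  = 16; N = max(F, G) + 4  [with F=-3, G=2]  = 6; D = 2N - 2K - 5  [with N=6, K=16]  = -25.
Change = -7 − (-25) = 18.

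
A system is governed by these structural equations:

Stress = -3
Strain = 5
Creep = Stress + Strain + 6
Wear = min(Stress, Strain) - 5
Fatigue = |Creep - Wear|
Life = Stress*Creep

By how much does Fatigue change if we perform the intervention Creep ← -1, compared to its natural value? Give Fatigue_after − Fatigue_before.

-9

do(Creep=-1) replaces the equation Creep = Stress + Strain + 6 with the constant Creep = -1.
Wear = min(Stress, Strain) - 5  [with Stress=-3, Strain=5]  = -8
Fatigue = |Creep - Wear|  [with Creep=-1, Wear=-8]  = 7
Without intervention: Creep = Stress + Strain + 6  [with Stress=-3, Strain=5]  = 8; Wear = min(Stress, Strain) - 5  [with Stress=-3, Strain=5]  = -8; Fatigue = |Creep - Wear|  [with Creep=8, Wear=-8]  = 16.
Change = 7 − 16 = -9.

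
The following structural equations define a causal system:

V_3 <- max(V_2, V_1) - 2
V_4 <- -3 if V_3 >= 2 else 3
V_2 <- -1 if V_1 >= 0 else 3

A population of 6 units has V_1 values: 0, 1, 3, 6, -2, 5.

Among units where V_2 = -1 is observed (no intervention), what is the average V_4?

0.6

Observing V_2=-1 restricts to units where V_2's equation naturally yields -1: V_1 ∈ {0, 1, 3, 6, 5}. In that subpopulation V_4 = 3, 3, 3, -3, -3, mean 0.6.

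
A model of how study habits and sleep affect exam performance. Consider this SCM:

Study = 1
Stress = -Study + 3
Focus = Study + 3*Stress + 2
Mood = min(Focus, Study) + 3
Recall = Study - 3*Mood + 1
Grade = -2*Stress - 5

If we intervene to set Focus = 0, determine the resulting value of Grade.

The intervention breaks the incoming arrows to Focus: Focus = Study + 3*Stress + 2 no longer applies, and Focus = 0.
No directed path runs from Focus to Grade, so Grade keeps its natural value.
Stress = -Study + 3  [with Study=1]  = 2
Grade = -2*Stress - 5  [with Stress=2]  = -9

-9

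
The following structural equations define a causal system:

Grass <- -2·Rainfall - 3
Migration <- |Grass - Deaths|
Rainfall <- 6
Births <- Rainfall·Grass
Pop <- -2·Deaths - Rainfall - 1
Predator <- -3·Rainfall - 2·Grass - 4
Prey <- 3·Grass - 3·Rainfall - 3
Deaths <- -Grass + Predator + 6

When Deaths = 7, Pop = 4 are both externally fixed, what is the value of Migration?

Under do(Deaths = 7, Pop = 4), each intervened variable's structural equation is replaced by its fixed value.
Grass = -2·Rainfall - 3  [with Rainfall=6]  = -15
Migration = |Grass - Deaths|  [with Grass=-15, Deaths=7]  = 22

22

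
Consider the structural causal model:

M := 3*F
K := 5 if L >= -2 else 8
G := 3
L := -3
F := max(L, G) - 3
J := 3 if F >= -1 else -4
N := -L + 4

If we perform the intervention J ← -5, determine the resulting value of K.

do(J=-5) replaces the equation J := 3 if F >= -1 else -4 with the constant J = -5.
No directed path runs from J to K, so K keeps its natural value.
K = 5 if L >= -2 else 8  [with L=-3]  = 8

8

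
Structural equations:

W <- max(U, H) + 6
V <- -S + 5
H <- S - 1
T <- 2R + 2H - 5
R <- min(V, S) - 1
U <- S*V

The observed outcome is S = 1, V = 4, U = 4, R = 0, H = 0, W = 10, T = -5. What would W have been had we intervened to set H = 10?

The intervention breaks the incoming arrows to H: H <- S - 1 no longer applies, and H = 10.
V = -S + 5  [with S=1]  = 4
U = S*V  [with S=1, V=4]  = 4
W = max(U, H) + 6  [with U=4, H=10]  = 16

16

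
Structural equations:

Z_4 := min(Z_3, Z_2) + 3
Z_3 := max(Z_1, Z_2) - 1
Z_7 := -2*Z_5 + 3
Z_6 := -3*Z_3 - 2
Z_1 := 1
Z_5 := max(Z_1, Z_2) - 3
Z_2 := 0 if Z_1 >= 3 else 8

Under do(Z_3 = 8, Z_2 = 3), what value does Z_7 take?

The joint intervention fixes Z_3 = 8, Z_2 = 3, removing each variable's own equation.
Z_5 = max(Z_1, Z_2) - 3  [with Z_1=1, Z_2=3]  = 0
Z_7 = -2*Z_5 + 3  [with Z_5=0]  = 3

3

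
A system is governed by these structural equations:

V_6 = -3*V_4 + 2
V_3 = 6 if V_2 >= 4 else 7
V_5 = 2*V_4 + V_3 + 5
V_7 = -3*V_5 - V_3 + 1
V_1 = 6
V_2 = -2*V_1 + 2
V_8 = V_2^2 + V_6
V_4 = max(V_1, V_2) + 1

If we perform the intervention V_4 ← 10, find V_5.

32

Intervening sets V_4 = 10 and removes its equation (V_4 = max(V_1, V_2) + 1).
V_2 = -2*V_1 + 2  [with V_1=6]  = -10
V_3 = 6 if V_2 >= 4 else 7  [with V_2=-10]  = 7
V_5 = 2*V_4 + V_3 + 5  [with V_4=10, V_3=7]  = 32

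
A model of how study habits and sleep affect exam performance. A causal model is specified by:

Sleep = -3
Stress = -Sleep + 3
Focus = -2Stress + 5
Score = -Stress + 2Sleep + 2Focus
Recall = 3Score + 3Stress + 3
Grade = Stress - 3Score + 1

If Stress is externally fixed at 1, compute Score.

Under do(Stress=1), the mechanism Stress = -Sleep + 3 is discarded; Stress is fixed at 1.
Focus = -2Stress + 5  [with Stress=1]  = 3
Score = -Stress + 2Sleep + 2Focus  [with Stress=1, Sleep=-3, Focus=3]  = -1

-1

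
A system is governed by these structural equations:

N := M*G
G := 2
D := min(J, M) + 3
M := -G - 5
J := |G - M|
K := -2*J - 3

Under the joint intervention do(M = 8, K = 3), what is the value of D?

9

Setting M = 8, K = 3 by intervention discards those variables' equations.
J = |G - M|  [with G=2, M=8]  = 6
D = min(J, M) + 3  [with J=6, M=8]  = 9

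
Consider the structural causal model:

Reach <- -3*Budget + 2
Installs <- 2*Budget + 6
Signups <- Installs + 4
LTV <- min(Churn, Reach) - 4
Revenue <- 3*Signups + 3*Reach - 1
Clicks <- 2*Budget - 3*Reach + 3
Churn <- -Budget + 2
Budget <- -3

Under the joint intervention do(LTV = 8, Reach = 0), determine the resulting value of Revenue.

The joint intervention fixes LTV = 8, Reach = 0, removing each variable's own equation.
Installs = 2*Budget + 6  [with Budget=-3]  = 0
Signups = Installs + 4  [with Installs=0]  = 4
Revenue = 3*Signups + 3*Reach - 1  [with Signups=4, Reach=0]  = 11

11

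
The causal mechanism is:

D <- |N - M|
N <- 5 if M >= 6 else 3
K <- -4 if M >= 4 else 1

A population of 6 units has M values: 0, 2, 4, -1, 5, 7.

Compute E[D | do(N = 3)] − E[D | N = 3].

Under do(N=3), N's equation is replaced by N=3 for every unit. Per-unit D: 3, 1, 1, 4, 2, 4. Mean = 2.5.
Observing N=3 restricts to units where N's equation naturally yields 3: M ∈ {0, 2, 4, -1, 5}. In that subpopulation D = 3, 1, 1, 4, 2, mean 2.2.
Difference = 2.5 − 2.2 = 0.3.

0.3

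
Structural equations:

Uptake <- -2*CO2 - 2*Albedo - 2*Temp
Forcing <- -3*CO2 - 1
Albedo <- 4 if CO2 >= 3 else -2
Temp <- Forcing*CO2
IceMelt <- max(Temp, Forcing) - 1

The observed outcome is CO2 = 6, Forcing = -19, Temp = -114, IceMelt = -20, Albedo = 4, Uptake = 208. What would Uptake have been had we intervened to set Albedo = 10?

196

The intervention breaks the incoming arrows to Albedo: Albedo <- 4 if CO2 >= 3 else -2 no longer applies, and Albedo = 10.
Forcing = -3*CO2 - 1  [with CO2=6]  = -19
Temp = Forcing*CO2  [with Forcing=-19, CO2=6]  = -114
Uptake = -2*CO2 - 2*Albedo - 2*Temp  [with CO2=6, Albedo=10, Temp=-114]  = 196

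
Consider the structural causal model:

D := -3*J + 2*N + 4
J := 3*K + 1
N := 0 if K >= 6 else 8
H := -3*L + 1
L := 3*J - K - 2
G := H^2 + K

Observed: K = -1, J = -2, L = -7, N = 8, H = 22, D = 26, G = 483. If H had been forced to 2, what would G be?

Under do(H=2), the mechanism H := -3*L + 1 is discarded; H is fixed at 2.
G = H^2 + K  [with H=2, K=-1]  = 3

3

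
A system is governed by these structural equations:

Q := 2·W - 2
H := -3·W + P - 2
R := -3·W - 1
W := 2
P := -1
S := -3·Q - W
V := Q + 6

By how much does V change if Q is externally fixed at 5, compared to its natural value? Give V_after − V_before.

Intervening sets Q = 5 and removes its equation (Q := 2·W - 2).
V = Q + 6  [with Q=5]  = 11
Without intervention: Q = 2·W - 2  [with W=2]  = 2; V = Q + 6  [with Q=2]  = 8.
Change = 11 − 8 = 3.

3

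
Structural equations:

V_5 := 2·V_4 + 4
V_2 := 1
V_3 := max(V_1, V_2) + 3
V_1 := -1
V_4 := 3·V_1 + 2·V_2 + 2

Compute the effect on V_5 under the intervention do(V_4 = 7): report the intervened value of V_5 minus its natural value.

Intervening sets V_4 = 7 and removes its equation (V_4 := 3·V_1 + 2·V_2 + 2).
V_5 = 2·V_4 + 4  [with V_4=7]  = 18
Without intervention: V_4 = 3·V_1 + 2·V_2 + 2  [with V_1=-1, V_2=1]  = 1; V_5 = 2·V_4 + 4  [with V_4=1]  = 6.
Change = 18 − 6 = 12.

12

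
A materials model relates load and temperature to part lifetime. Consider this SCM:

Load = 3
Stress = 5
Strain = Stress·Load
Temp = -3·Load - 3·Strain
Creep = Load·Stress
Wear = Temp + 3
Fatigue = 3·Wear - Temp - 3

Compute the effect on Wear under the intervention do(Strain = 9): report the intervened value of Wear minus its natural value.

18

The intervention breaks the incoming arrows to Strain: Strain = Stress·Load no longer applies, and Strain = 9.
Temp = -3·Load - 3·Strain  [with Load=3, Strain=9]  = -36
Wear = Temp + 3  [with Temp=-36]  = -33
Without intervention: Strain = Stress·Load  [with Stress=5, Load=3]  = 15; Temp = -3·Load - 3·Strain  [with Load=3, Strain=15]  = -54; Wear = Temp + 3  [with Temp=-54]  = -51.
Change = -33 − (-51) = 18.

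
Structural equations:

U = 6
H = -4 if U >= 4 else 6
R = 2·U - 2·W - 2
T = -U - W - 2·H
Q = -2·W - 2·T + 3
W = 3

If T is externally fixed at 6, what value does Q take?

-15

Intervening sets T = 6 and removes its equation (T = -U - W - 2·H).
Q = -2·W - 2·T + 3  [with W=3, T=6]  = -15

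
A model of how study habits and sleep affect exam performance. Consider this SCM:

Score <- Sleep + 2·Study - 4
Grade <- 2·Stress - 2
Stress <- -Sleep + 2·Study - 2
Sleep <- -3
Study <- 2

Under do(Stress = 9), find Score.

-3

The intervention breaks the incoming arrows to Stress: Stress <- -Sleep + 2·Study - 2 no longer applies, and Stress = 9.
Score is not downstream of the intervention, so its value is determined by the original equations.
Score = Sleep + 2·Study - 4  [with Sleep=-3, Study=2]  = -3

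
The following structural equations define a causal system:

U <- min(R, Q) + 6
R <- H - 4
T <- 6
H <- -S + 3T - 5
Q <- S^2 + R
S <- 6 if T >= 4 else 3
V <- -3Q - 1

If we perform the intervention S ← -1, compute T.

Under do(S=-1), the mechanism S <- 6 if T >= 4 else 3 is discarded; S is fixed at -1.
T is not downstream of the intervention, so its value is determined by the original equations.

6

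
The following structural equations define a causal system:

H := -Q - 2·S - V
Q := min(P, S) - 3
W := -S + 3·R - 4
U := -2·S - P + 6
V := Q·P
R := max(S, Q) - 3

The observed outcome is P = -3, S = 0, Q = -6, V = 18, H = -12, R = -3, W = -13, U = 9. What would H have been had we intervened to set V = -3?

Intervening sets V = -3 and removes its equation (V := Q·P).
Q = min(P, S) - 3  [with P=-3, S=0]  = -6
H = -Q - 2·S - V  [with Q=-6, S=0, V=-3]  = 9

9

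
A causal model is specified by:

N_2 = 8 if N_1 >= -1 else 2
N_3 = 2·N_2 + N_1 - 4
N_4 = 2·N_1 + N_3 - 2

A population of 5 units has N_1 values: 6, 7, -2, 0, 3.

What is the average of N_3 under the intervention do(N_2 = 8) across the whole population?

14.8

do(N_2=8) breaks N_2's dependence on N_1. With N_2=8 fixed, N_3 across the units is 18, 19, 10, 12, 15, mean 14.8.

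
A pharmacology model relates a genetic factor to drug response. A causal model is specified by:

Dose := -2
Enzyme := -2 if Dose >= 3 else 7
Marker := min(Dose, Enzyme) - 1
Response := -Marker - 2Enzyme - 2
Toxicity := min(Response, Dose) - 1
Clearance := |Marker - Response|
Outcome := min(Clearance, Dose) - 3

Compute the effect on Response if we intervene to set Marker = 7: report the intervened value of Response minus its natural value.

-10

The intervention breaks the incoming arrows to Marker: Marker := min(Dose, Enzyme) - 1 no longer applies, and Marker = 7.
Enzyme = -2 if Dose >= 3 else 7  [with Dose=-2]  = 7
Response = -Marker - 2Enzyme - 2  [with Marker=7, Enzyme=7]  = -23
Without intervention: Enzyme = -2 if Dose >= 3 else 7  [with Dose=-2]  = 7; Marker = min(Dose, Enzyme) - 1  [with Dose=-2, Enzyme=7]  = -3; Response = -Marker - 2Enzyme - 2  [with Marker=-3, Enzyme=7]  = -13.
Change = -23 − (-13) = -10.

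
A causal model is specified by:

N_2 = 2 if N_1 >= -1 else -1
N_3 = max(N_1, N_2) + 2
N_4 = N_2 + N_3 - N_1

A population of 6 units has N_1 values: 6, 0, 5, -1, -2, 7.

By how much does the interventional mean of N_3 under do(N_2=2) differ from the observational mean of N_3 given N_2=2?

The intervention sets N_2=2 in all 6 units regardless of N_1. Recomputing N_3 per unit gives 8, 4, 7, 4, 4, 9; average 6.
Observing N_2=2 restricts to units where N_2's equation naturally yields 2: N_1 ∈ {6, 0, 5, -1, 7}. In that subpopulation N_3 = 8, 4, 7, 4, 9, mean 6.4.
Difference = 6 − 6.4 = -0.4.

-0.4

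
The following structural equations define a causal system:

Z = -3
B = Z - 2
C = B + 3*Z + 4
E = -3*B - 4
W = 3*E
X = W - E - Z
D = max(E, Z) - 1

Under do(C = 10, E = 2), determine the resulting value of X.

Setting C = 10, E = 2 by intervention discards those variables' equations.
W = 3*E  [with E=2]  = 6
X = W - E - Z  [with W=6, E=2, Z=-3]  = 7

7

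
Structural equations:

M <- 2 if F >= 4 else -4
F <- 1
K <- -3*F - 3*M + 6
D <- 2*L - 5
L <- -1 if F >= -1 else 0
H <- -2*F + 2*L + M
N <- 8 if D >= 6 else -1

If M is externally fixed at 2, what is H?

do(M=2) replaces the equation M <- 2 if F >= 4 else -4 with the constant M = 2.
L = -1 if F >= -1 else 0  [with F=1]  = -1
H = -2*F + 2*L + M  [with F=1, L=-1, M=2]  = -2

-2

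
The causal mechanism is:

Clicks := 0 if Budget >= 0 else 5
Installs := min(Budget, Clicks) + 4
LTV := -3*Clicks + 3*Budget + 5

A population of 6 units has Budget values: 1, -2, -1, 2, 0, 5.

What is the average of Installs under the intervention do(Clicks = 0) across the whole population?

Under do(Clicks=0), Clicks's equation is replaced by Clicks=0 for every unit. Per-unit Installs: 4, 2, 3, 4, 4, 4. Mean = 3.5.

3.5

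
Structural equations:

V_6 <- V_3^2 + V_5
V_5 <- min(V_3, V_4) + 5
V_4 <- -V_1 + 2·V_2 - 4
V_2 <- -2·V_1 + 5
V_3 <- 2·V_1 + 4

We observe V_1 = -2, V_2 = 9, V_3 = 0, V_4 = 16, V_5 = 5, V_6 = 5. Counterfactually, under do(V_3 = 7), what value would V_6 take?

The intervention breaks the incoming arrows to V_3: V_3 <- 2·V_1 + 4 no longer applies, and V_3 = 7.
V_2 = -2·V_1 + 5  [with V_1=-2]  = 9
V_4 = -V_1 + 2·V_2 - 4  [with V_1=-2, V_2=9]  = 16
V_5 = min(V_3, V_4) + 5  [with V_3=7, V_4=16]  = 12
V_6 = V_3^2 + V_5  [with V_3=7, V_5=12]  = 61

61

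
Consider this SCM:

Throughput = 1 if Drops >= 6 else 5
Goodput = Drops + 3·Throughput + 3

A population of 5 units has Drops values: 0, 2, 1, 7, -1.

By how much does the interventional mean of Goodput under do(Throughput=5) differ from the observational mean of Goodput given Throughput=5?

Every unit gets Throughput=5 under the intervention. Goodput values become 18, 20, 19, 25, 17; E[Goodput|do(Throughput=5)] = 19.8.
Conditioning on Throughput=5 selects the 4 unit(s) with Drops ∈ {0, 2, 1, -1}. Their Goodput values: 18, 20, 19, 17. Mean = 18.5.
Difference = 19.8 − 18.5 = 1.3.

1.3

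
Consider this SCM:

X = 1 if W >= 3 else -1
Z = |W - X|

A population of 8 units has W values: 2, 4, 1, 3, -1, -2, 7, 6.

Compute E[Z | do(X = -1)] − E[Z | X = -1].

2.25

Under do(X=-1), X's equation is replaced by X=-1 for every unit. Per-unit Z: 3, 5, 2, 4, 0, 1, 8, 7. Mean = 3.75.
Conditioning on X=-1 selects the 4 unit(s) with W ∈ {2, 1, -1, -2}. Their Z values: 3, 2, 0, 1. Mean = 1.5.
Difference = 3.75 − 1.5 = 2.25.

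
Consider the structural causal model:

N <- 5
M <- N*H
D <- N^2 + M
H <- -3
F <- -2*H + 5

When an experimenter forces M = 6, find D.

do(M=6) replaces the equation M <- N*H with the constant M = 6.
D = N^2 + M  [with N=5, M=6]  = 31

31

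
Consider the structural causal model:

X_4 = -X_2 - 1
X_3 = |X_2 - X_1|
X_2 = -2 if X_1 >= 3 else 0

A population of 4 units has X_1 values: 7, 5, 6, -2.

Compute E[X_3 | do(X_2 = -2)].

Every unit gets X_2=-2 under the intervention. X_3 values become 9, 7, 8, 0; E[X_3|do(X_2=-2)] = 6.

6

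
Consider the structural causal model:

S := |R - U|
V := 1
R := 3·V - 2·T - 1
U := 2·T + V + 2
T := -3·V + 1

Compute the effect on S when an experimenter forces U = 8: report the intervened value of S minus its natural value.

Intervening sets U = 8 and removes its equation (U := 2·T + V + 2).
T = -3·V + 1  [with V=1]  = -2
R = 3·V - 2·T - 1  [with V=1, T=-2]  = 6
S = |R - U|  [with R=6, U=8]  = 2
Without intervention: T = -3·V + 1  [with V=1]  = -2; R = 3·V - 2·T - 1  [with V=1, T=-2]  = 6; U = 2·T + V + 2  [with T=-2, V=1]  = -1; S = |R - U|  [with R=6, U=-1]  = 7.
Change = 2 − 7 = -5.

-5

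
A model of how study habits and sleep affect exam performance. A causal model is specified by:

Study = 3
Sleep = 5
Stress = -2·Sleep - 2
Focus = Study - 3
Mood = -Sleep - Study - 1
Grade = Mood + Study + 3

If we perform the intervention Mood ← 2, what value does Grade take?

The intervention breaks the incoming arrows to Mood: Mood = -Sleep - Study - 1 no longer applies, and Mood = 2.
Grade = Mood + Study + 3  [with Mood=2, Study=3]  = 8

8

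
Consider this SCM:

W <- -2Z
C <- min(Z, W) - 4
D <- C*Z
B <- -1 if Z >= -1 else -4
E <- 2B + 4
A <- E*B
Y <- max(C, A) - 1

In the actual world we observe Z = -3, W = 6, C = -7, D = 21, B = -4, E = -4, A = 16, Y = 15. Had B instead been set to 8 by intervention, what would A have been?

160

Under do(B=8), the mechanism B <- -1 if Z >= -1 else -4 is discarded; B is fixed at 8.
E = 2B + 4  [with B=8]  = 20
A = E*B  [with E=20, B=8]  = 160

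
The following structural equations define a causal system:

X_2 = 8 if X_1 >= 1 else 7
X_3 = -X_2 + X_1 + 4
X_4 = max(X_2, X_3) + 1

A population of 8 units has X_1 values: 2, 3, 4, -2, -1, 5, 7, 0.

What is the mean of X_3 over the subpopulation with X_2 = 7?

E[X_3|X_2=7] averages over only the 3 units with X_2=7 (X_1 = -2, -1, 0): X_3 = -5, -4, -3, mean -4.

-4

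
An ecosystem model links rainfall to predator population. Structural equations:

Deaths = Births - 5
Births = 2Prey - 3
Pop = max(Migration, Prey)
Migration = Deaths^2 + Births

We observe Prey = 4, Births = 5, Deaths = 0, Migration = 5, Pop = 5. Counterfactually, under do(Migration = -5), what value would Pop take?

Intervening sets Migration = -5 and removes its equation (Migration = Deaths^2 + Births).
Pop = max(Migration, Prey)  [with Migration=-5, Prey=4]  = 4

4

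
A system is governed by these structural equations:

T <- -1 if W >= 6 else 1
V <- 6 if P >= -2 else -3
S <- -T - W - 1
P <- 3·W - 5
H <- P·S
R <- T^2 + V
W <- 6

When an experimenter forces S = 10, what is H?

Under do(S=10), the mechanism S <- -T - W - 1 is discarded; S is fixed at 10.
P = 3·W - 5  [with W=6]  = 13
H = P·S  [with P=13, S=10]  = 130

130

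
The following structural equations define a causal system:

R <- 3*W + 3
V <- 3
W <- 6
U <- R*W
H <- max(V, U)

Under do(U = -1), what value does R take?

Under do(U=-1), the mechanism U <- R*W is discarded; U is fixed at -1.
Since R is not a descendant of the intervened variable, it is unaffected.
R = 3*W + 3  [with W=6]  = 21

21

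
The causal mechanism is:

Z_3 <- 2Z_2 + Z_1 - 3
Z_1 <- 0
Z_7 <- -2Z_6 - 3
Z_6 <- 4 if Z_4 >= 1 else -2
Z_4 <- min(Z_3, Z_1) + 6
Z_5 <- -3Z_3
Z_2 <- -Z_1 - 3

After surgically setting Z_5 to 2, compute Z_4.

The intervention breaks the incoming arrows to Z_5: Z_5 <- -3Z_3 no longer applies, and Z_5 = 2.
Since Z_4 is not a descendant of the intervened variable, it is unaffected.
Z_2 = -Z_1 - 3  [with Z_1=0]  = -3
Z_3 = 2Z_2 + Z_1 - 3  [with Z_2=-3, Z_1=0]  = -9
Z_4 = min(Z_3, Z_1) + 6  [with Z_3=-9, Z_1=0]  = -3

-3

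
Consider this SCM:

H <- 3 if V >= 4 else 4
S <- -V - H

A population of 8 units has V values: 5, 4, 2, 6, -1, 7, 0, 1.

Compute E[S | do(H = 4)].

do(H=4) breaks H's dependence on V. With H=4 fixed, S across the units is -9, -8, -6, -10, -3, -11, -4, -5, mean -7.

-7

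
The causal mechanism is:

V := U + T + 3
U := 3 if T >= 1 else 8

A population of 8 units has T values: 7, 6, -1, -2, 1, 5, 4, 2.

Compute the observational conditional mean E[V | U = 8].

E[V|U=8] averages over only the 2 units with U=8 (T = -1, -2): V = 10, 9, mean 9.5.

9.5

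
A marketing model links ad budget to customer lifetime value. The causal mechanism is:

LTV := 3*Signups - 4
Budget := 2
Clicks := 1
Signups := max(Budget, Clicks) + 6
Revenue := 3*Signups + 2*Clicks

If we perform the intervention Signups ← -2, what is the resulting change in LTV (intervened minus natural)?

do(Signups=-2) replaces the equation Signups := max(Budget, Clicks) + 6 with the constant Signups = -2.
LTV = 3*Signups - 4  [with Signups=-2]  = -10
Without intervention: Signups = max(Budget, Clicks) + 6  [with Budget=2, Clicks=1]  = 8; LTV = 3*Signups - 4  [with Signups=8]  = 20.
Change = -10 − 20 = -30.

-30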